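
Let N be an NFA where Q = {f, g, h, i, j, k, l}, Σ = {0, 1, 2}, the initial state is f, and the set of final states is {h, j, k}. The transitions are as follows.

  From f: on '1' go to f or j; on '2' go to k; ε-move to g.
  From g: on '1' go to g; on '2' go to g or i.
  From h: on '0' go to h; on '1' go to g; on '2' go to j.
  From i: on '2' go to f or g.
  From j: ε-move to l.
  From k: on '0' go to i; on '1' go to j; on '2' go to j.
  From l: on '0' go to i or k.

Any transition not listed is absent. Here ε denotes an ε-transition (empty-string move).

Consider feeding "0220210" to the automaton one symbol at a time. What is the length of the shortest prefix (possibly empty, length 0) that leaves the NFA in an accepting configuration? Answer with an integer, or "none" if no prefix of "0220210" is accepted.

none

Start: ε-closure({f}) = {f, g}.
Read '0': f→∅, g→∅; now ∅.
The set is empty and remains empty for the remaining 6 symbols.
No reachable set along the way intersects F.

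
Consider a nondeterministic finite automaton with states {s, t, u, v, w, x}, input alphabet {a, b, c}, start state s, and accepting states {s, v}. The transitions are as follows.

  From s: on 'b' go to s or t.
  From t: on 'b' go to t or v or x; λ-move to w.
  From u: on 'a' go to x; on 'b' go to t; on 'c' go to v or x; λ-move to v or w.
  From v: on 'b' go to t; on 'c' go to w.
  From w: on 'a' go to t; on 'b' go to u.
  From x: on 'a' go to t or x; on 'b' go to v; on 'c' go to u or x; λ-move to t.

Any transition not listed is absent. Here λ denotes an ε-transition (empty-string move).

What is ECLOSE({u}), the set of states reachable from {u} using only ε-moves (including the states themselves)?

Begin with {u}.
ε-move u → v; add v.
ε-move u → w; add w.

{u, v, w}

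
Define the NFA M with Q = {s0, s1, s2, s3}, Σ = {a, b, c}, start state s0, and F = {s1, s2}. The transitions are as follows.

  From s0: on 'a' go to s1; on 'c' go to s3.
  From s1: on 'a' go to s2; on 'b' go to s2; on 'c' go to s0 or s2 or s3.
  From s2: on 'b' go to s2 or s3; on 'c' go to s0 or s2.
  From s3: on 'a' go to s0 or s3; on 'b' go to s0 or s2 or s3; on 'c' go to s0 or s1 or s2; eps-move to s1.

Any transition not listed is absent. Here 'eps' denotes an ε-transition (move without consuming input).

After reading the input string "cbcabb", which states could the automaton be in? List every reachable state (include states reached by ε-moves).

{s0, s1, s2, s3}

Start in {s0}.
Read 'c': s0→{s3}; union {s3}; ε-closure = {s1, s3}.
Read 'b': s1→{s2}, s3→{s0, s2, s3}; union {s0, s2, s3}; ε-closure = {s0, s1, s2, s3}.
Read 'c': s0→{s3}, s1→{s0, s2, s3}, s2→{s0, s2}, s3→{s0, s1, s2}; now {s0, s1, s2, s3}.
Read 'a': s0→{s1}, s1→{s2}, s2→∅, s3→{s0, s3}; now {s0, s1, s2, s3}.
Read 'b': s0→∅, s1→{s2}, s2→{s2, s3}, s3→{s0, s2, s3}; union {s0, s2, s3}; ε-closure = {s0, s1, s2, s3}.
Read 'b': s0→∅, s1→{s2}, s2→{s2, s3}, s3→{s0, s2, s3}; union {s0, s2, s3}; ε-closure = {s0, s1, s2, s3}.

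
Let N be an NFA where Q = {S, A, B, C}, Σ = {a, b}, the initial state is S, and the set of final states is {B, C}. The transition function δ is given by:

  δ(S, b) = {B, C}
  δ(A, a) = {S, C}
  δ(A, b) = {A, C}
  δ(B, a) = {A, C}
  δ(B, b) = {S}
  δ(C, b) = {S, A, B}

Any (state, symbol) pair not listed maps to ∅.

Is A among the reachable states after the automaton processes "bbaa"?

No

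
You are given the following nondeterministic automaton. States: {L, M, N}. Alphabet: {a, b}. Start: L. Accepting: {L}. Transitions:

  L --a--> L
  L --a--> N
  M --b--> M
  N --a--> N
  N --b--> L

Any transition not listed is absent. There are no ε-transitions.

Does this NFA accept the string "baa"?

No

Start in {L}.
Read 'b': L→∅; now ∅.
The set is empty and remains empty for the remaining 2 symbols.
The final set ∅ contains no accepting state.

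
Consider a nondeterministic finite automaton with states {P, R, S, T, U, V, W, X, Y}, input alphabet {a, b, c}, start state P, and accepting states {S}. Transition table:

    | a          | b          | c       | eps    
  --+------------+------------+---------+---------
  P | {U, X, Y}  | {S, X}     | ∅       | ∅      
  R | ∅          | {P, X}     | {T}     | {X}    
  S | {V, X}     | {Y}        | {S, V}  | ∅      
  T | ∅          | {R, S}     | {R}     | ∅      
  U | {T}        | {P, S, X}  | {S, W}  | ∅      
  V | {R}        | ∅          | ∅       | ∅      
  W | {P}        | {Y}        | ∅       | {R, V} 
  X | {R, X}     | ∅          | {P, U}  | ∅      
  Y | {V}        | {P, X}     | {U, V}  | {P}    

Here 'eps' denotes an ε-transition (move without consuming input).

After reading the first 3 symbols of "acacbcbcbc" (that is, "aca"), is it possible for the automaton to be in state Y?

Yes

Start in {P}.
Read 'a': P→{U, X, Y}; union {U, X, Y}; ε-closure = {P, U, X, Y}.
Read 'c': P→∅, U→{S, W}, X→{P, U}, Y→{U, V}; union {P, S, U, V, W}; ε-closure = {P, R, S, U, V, W, X}.
Read 'a': P→{U, X, Y}, R→∅, S→{V, X}, U→{T}, V→{R}, W→{P}, X→{R, X}; now {P, R, T, U, V, X, Y}.
State Y is in {P, R, T, U, V, X, Y}.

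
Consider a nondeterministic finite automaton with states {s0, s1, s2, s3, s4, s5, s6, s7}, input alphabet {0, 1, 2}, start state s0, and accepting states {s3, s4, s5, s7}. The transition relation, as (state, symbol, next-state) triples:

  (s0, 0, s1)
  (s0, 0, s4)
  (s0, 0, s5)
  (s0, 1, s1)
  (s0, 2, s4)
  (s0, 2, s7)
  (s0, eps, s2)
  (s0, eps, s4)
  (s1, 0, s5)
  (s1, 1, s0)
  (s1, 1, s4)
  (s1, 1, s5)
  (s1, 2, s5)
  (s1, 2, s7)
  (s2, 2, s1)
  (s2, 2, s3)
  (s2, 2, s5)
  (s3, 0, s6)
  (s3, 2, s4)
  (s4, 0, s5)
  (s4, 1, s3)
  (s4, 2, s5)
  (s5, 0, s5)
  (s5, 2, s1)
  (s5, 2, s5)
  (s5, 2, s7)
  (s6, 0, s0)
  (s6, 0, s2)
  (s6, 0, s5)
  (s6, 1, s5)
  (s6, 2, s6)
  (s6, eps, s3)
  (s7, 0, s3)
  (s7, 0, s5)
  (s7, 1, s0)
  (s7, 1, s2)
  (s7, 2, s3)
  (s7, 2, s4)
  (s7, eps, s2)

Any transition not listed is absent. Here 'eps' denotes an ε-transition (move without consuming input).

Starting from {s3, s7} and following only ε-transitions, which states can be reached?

Begin with {s3, s7}.
ε-move s7 → s2; add s2.

{s2, s3, s7}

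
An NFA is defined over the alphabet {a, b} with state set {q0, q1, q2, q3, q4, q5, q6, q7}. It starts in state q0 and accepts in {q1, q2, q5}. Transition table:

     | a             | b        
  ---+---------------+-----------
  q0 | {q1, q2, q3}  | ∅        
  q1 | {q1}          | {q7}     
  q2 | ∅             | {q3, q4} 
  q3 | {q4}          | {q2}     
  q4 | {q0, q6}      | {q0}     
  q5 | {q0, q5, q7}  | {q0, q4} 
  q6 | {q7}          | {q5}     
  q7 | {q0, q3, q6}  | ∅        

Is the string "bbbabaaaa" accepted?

No

Start in {q0}.
Read 'b': q0→∅; now ∅.
The set is empty and remains empty for the remaining 8 symbols.
The final set ∅ contains no accepting state.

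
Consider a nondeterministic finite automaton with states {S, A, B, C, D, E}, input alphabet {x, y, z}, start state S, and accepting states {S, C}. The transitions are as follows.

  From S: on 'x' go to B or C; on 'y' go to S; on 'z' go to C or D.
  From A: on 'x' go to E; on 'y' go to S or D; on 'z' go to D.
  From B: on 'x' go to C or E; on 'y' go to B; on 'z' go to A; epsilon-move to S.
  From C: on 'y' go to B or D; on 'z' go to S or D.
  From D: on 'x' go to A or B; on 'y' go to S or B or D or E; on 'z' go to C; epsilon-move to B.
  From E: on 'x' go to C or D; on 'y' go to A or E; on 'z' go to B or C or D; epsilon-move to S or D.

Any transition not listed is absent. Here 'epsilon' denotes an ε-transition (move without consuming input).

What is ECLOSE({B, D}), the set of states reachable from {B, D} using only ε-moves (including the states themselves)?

Begin with {B, D}.
ε-move B → S; add S.

{S, B, D}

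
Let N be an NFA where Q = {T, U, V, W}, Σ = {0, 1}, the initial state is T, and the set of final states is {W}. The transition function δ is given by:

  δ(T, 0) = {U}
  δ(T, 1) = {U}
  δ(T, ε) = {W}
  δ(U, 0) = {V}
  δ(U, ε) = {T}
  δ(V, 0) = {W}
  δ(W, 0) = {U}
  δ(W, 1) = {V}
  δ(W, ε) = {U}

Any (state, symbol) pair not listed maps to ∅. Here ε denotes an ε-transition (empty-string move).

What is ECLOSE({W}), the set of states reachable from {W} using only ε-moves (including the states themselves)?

Begin with {W}.
ε-move W → U; add U.
ε-move U → T; add T.

{T, U, W}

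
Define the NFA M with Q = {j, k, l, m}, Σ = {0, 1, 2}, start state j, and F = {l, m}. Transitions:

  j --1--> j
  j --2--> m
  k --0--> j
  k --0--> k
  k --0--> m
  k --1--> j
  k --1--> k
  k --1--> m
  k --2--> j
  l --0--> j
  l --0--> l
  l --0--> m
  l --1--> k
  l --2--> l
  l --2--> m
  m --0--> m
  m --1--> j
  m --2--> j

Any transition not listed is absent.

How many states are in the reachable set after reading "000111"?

0

Start in {j}.
Read '0': {j} → ∅.
The set is empty and remains empty for the remaining 5 symbols.
That set has 0 states.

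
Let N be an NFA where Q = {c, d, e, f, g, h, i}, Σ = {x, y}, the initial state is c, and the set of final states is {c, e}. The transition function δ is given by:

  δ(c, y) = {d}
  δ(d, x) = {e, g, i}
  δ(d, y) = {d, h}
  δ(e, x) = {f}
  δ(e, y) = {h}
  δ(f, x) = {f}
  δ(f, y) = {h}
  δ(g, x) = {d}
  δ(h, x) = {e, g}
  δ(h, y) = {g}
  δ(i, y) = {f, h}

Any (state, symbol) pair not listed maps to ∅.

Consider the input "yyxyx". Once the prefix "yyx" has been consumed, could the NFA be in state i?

Yes

Start in {c}.
Read 'y': {c} → {d}.
Read 'y': {d} → {d, h}.
Read 'x': {d, h} → {e, g, i}.
State i is in {e, g, i}.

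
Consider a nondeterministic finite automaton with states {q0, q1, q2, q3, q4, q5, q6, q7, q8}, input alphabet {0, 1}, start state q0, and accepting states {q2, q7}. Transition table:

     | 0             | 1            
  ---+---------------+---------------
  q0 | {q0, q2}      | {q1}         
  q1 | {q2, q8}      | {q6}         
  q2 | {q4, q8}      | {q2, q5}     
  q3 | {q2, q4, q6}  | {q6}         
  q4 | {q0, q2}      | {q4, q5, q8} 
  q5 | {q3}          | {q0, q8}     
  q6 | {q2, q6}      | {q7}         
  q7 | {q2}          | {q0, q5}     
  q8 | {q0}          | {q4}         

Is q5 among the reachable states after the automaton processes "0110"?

Start in {q0}.
Read '0': q0→{q0, q2}; now {q0, q2}.
Read '1': q0→{q1}, q2→{q2, q5}; now {q1, q2, q5}.
Read '1': q1→{q6}, q2→{q2, q5}, q5→{q0, q8}; now {q0, q2, q5, q6, q8}.
Read '0': q0→{q0, q2}, q2→{q4, q8}, q5→{q3}, q6→{q2, q6}, q8→{q0}; now {q0, q2, q3, q4, q6, q8}.
State q5 is not in {q0, q2, q3, q4, q6, q8}.

No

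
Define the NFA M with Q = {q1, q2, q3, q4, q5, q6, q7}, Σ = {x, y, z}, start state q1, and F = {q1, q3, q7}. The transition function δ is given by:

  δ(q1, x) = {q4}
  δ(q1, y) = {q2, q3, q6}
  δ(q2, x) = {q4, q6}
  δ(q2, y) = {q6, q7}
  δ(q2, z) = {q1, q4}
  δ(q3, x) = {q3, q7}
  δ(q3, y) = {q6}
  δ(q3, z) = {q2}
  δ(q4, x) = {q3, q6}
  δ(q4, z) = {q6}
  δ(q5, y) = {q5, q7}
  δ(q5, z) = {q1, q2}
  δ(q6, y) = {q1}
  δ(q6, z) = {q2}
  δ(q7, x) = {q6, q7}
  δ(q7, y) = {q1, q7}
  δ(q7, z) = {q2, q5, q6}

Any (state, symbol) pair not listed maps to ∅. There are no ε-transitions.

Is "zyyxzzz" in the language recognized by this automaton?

No

Start in {q1}.
Read 'z': {q1} → ∅.
The set is empty and remains empty for the remaining 6 symbols.
The final set ∅ contains no accepting state.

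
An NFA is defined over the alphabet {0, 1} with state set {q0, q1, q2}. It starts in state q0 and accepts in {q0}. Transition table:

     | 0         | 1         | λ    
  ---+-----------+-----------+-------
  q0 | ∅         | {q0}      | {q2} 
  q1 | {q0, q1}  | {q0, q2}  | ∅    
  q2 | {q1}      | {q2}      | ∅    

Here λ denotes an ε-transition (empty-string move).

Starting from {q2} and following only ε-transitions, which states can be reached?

{q2}

Begin with {q2}.
No ε-moves leave this set, so the closure equals the set itself.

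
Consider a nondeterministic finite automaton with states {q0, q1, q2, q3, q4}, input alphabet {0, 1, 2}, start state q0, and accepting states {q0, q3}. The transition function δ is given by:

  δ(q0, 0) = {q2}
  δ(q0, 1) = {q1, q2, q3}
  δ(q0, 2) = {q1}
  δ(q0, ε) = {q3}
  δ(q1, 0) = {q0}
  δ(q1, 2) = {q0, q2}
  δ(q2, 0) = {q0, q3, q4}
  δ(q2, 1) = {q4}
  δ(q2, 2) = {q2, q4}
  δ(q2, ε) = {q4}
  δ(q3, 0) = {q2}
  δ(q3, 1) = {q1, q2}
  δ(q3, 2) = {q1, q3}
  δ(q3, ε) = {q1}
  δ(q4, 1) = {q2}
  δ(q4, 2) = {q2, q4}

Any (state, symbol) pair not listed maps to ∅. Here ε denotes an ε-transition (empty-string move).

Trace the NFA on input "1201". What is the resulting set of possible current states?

{q1, q2, q3, q4}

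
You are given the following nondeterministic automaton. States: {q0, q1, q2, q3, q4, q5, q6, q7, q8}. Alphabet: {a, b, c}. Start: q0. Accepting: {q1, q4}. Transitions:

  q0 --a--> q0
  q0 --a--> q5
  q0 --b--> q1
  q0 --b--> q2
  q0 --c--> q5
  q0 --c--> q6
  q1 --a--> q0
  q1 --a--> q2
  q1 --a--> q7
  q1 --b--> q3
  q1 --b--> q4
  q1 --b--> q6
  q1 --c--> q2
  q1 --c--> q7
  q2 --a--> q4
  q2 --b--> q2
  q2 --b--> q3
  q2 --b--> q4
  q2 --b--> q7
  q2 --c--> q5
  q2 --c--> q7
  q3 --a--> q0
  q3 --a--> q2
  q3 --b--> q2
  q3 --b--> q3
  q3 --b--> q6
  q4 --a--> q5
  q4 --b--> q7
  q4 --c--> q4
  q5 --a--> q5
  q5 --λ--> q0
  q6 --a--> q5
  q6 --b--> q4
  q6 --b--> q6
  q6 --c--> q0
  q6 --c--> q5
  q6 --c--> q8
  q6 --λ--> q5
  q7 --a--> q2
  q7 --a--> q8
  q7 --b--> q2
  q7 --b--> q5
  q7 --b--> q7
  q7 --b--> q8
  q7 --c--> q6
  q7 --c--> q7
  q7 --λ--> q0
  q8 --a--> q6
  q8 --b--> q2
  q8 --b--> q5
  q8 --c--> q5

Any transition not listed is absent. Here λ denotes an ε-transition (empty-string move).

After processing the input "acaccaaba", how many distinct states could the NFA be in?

4

Start in {q0}.
Read 'a': q0→{q0, q5}; now {q0, q5}.
Read 'c': q0→{q5, q6}, q5→∅; union {q5, q6}; ε-closure = {q0, q5, q6}.
Read 'a': q0→{q0, q5}, q5→{q5}, q6→{q5}; now {q0, q5}.
Read 'c': q0→{q5, q6}, q5→∅; union {q5, q6}; ε-closure = {q0, q5, q6}.
Read 'c': q0→{q5, q6}, q5→∅, q6→{q0, q5, q8}; now {q0, q5, q6, q8}.
Read 'a': q0→{q0, q5}, q5→{q5}, q6→{q5}, q8→{q6}; now {q0, q5, q6}.
Read 'a': q0→{q0, q5}, q5→{q5}, q6→{q5}; now {q0, q5}.
Read 'b': q0→{q1, q2}, q5→∅; now {q1, q2}.
Read 'a': q1→{q0, q2, q7}, q2→{q4}; now {q0, q2, q4, q7}.
That set has 4 states.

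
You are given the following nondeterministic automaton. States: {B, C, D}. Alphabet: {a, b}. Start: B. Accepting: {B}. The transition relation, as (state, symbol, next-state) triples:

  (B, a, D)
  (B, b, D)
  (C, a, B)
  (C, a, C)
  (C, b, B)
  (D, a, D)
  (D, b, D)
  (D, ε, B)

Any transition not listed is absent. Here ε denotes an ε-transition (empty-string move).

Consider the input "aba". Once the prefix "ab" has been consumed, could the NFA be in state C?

No

Start in {B}.
Read 'a': {B} → {B, D}.
Read 'b': {B, D} → {B, D}.
State C is not in {B, D}.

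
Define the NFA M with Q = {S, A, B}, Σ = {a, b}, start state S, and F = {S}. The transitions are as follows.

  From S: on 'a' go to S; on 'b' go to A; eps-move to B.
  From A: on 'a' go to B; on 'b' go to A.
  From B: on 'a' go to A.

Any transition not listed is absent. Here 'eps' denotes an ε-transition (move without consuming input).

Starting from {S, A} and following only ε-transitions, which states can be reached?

{S, A, B}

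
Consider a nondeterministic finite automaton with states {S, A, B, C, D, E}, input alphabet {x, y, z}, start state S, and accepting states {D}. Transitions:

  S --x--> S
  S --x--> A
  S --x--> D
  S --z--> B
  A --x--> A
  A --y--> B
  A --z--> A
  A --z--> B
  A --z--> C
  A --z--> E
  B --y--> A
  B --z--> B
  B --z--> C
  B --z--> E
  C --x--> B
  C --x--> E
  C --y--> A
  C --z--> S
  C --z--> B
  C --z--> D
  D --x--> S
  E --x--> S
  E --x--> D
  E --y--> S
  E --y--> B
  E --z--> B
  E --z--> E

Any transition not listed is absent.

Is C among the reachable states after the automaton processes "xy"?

Start in {S}.
Read 'x': {S} → {S, A, D}.
Read 'y': {S, A, D} → {B}.
State C is not in {B}.

No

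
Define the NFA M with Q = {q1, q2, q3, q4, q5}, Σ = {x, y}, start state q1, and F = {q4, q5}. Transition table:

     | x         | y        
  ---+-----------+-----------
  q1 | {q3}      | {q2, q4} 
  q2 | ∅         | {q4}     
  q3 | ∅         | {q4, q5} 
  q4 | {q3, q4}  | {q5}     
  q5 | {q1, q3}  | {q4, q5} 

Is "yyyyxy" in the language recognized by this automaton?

Start in {q1}.
Read 'y': q1→{q2, q4}; now {q2, q4}.
Read 'y': q2→{q4}, q4→{q5}; now {q4, q5}.
Read 'y': q4→{q5}, q5→{q4, q5}; now {q4, q5}.
Read 'y': q4→{q5}, q5→{q4, q5}; now {q4, q5}.
Read 'x': q4→{q3, q4}, q5→{q1, q3}; now {q1, q3, q4}.
Read 'y': q1→{q2, q4}, q3→{q4, q5}, q4→{q5}; now {q2, q4, q5}.
The final set {q2, q4, q5} contains the accepting states q4, q5.

Yes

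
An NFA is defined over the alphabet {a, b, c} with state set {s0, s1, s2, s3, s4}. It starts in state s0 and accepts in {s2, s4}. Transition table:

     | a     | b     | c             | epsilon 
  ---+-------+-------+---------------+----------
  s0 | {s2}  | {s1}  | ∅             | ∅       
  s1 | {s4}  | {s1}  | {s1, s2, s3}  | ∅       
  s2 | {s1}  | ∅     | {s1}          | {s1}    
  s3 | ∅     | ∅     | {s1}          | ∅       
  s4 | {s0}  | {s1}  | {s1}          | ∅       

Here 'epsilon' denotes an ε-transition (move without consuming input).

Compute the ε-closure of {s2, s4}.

{s1, s2, s4}

Begin with {s2, s4}.
ε-move s2 → s1; add s1.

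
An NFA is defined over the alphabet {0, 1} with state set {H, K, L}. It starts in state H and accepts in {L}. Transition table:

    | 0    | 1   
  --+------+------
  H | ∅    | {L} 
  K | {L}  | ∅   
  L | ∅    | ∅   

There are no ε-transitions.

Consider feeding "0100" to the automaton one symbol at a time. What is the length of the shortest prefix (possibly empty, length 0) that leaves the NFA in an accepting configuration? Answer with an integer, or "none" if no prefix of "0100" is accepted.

none

Start in {H}.
Read '0': H→∅; now ∅.
The set is empty and remains empty for the remaining 3 symbols.
No reachable set along the way intersects F.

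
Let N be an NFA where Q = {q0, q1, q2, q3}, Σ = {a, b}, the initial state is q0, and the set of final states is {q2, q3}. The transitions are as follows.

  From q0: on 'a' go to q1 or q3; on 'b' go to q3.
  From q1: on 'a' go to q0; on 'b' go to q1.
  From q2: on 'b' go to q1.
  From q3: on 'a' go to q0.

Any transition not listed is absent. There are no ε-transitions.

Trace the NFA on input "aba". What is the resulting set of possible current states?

{q0}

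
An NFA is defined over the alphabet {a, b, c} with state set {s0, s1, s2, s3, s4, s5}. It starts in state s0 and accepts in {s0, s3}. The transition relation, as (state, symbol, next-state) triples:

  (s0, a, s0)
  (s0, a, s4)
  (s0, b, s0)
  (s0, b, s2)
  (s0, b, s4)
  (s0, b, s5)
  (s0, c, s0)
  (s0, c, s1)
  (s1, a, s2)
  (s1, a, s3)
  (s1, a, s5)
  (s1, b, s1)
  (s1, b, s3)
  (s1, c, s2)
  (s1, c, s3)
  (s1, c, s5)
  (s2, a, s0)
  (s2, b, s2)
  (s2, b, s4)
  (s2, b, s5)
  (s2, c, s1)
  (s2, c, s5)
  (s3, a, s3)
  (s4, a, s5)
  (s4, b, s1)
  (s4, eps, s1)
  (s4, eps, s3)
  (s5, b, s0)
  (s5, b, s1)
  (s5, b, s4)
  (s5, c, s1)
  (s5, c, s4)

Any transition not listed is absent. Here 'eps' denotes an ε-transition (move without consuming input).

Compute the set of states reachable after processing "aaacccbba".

{s0, s1, s2, s3, s4, s5}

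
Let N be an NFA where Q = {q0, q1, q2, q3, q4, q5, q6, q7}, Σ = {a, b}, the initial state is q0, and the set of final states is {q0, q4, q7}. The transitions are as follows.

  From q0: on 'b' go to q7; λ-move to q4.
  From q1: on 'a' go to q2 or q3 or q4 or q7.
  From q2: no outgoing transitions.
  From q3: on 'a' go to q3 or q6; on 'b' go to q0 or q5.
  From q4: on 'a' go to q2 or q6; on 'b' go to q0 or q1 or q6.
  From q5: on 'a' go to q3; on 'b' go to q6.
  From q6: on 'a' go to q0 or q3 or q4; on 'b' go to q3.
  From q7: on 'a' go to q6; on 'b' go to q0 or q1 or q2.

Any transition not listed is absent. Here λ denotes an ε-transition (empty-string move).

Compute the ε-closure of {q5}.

Begin with {q5}.
No ε-moves leave this set, so the closure equals the set itself.

{q5}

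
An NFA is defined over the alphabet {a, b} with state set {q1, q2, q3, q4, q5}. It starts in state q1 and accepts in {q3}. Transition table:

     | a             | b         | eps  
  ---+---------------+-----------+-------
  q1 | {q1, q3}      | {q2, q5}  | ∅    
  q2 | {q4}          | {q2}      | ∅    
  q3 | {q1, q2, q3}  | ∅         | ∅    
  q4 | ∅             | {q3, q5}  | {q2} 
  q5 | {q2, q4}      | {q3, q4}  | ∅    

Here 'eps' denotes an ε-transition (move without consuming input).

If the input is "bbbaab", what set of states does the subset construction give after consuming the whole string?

{q2, q3, q5}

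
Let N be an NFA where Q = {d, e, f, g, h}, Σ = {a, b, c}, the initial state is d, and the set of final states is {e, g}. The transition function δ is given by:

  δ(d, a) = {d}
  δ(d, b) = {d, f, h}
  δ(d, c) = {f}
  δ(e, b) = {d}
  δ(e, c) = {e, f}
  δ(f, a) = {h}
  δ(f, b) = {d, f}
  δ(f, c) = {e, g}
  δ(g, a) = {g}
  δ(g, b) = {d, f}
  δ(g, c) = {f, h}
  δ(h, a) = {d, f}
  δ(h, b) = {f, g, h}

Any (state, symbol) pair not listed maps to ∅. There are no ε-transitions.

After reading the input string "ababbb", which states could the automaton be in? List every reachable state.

Start in {d}.
Read 'a': {d} → {d}.
Read 'b': {d} → {d, f, h}.
Read 'a': {d, f, h} → {d, f, h}.
Read 'b': {d, f, h} → {d, f, g, h}.
Read 'b': {d, f, g, h} → {d, f, g, h}.
Read 'b': {d, f, g, h} → {d, f, g, h}.

{d, f, g, h}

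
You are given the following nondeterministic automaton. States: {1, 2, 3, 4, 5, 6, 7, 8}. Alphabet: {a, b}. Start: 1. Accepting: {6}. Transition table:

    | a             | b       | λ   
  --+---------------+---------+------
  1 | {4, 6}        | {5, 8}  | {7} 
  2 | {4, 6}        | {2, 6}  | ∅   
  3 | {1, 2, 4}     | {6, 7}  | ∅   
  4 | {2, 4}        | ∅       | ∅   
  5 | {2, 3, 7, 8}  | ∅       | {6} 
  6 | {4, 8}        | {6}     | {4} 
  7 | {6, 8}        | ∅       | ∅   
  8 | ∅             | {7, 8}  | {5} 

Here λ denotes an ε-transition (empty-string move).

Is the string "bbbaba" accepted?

Yes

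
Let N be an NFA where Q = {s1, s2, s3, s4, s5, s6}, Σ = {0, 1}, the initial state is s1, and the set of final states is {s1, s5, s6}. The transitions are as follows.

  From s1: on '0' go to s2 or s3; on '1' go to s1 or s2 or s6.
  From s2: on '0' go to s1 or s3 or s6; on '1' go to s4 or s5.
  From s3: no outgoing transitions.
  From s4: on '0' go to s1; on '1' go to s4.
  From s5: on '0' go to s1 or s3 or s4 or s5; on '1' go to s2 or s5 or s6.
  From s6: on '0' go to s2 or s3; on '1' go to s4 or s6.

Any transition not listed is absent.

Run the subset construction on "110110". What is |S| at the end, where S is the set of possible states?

Start in {s1}.
Read '1': {s1} → {s1, s2, s6}.
Read '1': {s1, s2, s6} → {s1, s2, s4, s5, s6}.
Read '0': {s1, s2, s4, s5, s6} → {s1, s2, s3, s4, s5, s6}.
Read '1': {s1, s2, s3, s4, s5, s6} → {s1, s2, s4, s5, s6}.
Read '1': {s1, s2, s4, s5, s6} → {s1, s2, s4, s5, s6}.
Read '0': {s1, s2, s4, s5, s6} → {s1, s2, s3, s4, s5, s6}.
That set has 6 states.

6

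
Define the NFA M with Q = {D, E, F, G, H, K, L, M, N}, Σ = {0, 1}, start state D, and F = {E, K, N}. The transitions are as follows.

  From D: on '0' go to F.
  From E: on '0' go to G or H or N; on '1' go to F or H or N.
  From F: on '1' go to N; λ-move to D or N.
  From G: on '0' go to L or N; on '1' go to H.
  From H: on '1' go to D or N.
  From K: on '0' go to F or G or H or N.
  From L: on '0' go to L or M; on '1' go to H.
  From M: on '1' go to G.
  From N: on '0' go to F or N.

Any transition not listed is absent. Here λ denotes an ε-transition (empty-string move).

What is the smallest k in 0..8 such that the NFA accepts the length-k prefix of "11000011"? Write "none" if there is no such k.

Start in {D}.
Read '1': {D} → ∅.
The set is empty and remains empty for the remaining 7 symbols.
No reachable set along the way intersects F.

none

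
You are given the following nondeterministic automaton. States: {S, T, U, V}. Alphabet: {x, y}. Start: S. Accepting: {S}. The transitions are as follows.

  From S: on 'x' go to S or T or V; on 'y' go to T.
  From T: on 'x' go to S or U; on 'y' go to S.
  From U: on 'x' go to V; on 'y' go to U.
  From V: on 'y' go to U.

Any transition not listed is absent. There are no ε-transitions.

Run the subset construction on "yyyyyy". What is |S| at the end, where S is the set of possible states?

Start in {S}.
Read 'y': {S} → {T}.
Read 'y': {T} → {S}.
Read 'y': {S} → {T}.
Read 'y': {T} → {S}.
Read 'y': {S} → {T}.
Read 'y': {T} → {S}.
That set has 1 state.

1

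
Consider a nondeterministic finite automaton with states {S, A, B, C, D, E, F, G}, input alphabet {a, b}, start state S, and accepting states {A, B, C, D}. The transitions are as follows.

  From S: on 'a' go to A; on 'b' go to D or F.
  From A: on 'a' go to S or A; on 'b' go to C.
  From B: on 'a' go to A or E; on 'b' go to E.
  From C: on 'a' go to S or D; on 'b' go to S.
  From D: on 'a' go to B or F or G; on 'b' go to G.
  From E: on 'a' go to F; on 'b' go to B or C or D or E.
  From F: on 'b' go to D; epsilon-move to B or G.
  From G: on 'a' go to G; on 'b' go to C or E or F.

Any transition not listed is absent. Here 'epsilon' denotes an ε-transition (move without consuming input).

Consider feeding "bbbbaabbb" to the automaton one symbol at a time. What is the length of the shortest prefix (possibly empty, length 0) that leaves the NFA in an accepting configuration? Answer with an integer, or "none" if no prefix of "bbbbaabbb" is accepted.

1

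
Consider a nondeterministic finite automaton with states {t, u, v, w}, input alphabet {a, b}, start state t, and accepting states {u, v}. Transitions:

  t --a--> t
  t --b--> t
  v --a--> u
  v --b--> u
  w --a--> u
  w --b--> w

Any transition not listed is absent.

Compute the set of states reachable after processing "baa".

{t}

Start in {t}.
Read 'b': {t} → {t}.
Read 'a': {t} → {t}.
Read 'a': {t} → {t}.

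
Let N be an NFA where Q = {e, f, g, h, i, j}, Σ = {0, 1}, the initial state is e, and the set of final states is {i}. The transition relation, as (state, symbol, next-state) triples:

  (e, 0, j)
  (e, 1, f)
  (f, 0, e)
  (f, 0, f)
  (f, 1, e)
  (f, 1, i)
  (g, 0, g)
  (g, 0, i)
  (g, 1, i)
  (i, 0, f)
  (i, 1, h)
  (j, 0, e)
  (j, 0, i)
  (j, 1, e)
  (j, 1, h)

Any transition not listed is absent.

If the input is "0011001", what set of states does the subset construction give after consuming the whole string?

{e, f, h, i}

Start in {e}.
Read '0': {e} → {j}.
Read '0': {j} → {e, i}.
Read '1': {e, i} → {f, h}.
Read '1': {f, h} → {e, i}.
Read '0': {e, i} → {f, j}.
Read '0': {f, j} → {e, f, i}.
Read '1': {e, f, i} → {e, f, h, i}.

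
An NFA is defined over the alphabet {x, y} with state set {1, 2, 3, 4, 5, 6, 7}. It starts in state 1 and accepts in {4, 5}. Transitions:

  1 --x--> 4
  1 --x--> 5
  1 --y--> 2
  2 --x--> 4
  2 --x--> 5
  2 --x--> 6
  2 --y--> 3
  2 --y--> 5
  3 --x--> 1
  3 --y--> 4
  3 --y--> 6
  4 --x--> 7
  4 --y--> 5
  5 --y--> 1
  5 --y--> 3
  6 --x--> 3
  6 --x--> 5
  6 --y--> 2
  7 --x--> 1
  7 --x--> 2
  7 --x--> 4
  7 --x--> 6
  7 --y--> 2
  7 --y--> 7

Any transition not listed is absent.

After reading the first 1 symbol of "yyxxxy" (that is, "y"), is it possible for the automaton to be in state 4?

Start in {1}.
Read 'y': {1} → {2}.
State 4 is not in {2}.

No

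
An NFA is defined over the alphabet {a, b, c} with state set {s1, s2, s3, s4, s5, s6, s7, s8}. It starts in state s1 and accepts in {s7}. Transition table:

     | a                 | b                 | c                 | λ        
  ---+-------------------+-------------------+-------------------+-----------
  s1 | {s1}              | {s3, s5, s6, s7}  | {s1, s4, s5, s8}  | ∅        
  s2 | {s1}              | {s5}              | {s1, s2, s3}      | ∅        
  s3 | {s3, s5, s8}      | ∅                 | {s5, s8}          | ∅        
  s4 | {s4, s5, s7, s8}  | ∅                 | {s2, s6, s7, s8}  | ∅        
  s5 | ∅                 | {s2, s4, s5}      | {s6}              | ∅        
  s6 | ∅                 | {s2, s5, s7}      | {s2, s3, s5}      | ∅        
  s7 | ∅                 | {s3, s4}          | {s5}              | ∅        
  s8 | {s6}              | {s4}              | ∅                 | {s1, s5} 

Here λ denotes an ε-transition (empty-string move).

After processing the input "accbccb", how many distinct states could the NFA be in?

6

Start in {s1}.
Read 'a': s1→{s1}; now {s1}.
Read 'c': s1→{s1, s4, s5, s8}; now {s1, s4, s5, s8}.
Read 'c': s1→{s1, s4, s5, s8}, s4→{s2, s6, s7, s8}, s5→{s6}, s8→∅; now {s1, s2, s4, s5, s6, s7, s8}.
Read 'b': s1→{s3, s5, s6, s7}, s2→{s5}, s4→∅, s5→{s2, s4, s5}, s6→{s2, s5, s7}, s7→{s3, s4}, s8→{s4}; now {s2, s3, s4, s5, s6, s7}.
Read 'c': s2→{s1, s2, s3}, s3→{s5, s8}, s4→{s2, s6, s7, s8}, s5→{s6}, s6→{s2, s3, s5}, s7→{s5}; now {s1, s2, s3, s5, s6, s7, s8}.
Read 'c': s1→{s1, s4, s5, s8}, s2→{s1, s2, s3}, s3→{s5, s8}, s5→{s6}, s6→{s2, s3, s5}, s7→{s5}, s8→∅; now {s1, s2, s3, s4, s5, s6, s8}.
Read 'b': s1→{s3, s5, s6, s7}, s2→{s5}, s3→∅, s4→∅, s5→{s2, s4, s5}, s6→{s2, s5, s7}, s8→{s4}; now {s2, s3, s4, s5, s6, s7}.
That set has 6 states.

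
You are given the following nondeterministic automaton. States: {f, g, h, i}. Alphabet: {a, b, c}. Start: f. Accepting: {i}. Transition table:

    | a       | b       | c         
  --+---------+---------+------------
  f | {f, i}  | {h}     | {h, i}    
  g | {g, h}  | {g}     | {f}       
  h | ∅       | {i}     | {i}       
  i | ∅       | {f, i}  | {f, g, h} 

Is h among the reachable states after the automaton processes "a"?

No

Start in {f}.
Read 'a': {f} → {f, i}.
State h is not in {f, i}.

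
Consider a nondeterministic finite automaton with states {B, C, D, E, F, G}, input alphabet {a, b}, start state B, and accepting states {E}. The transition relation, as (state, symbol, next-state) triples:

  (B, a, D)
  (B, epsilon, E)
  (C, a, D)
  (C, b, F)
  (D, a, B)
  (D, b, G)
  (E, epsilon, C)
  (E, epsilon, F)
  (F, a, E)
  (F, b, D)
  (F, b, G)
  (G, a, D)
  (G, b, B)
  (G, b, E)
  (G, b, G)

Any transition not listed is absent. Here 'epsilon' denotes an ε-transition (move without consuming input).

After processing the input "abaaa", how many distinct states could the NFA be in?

5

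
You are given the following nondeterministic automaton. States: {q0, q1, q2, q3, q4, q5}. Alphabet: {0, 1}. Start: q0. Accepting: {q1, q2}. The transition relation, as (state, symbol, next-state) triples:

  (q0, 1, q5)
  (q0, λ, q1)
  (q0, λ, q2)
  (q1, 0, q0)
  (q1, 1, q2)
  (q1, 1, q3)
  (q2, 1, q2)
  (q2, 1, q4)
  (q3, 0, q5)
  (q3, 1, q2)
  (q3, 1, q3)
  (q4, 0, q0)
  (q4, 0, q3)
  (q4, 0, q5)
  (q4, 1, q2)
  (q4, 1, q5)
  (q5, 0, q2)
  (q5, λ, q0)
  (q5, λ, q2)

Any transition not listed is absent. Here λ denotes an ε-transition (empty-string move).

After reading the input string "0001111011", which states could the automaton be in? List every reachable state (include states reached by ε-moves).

Start: ε-closure({q0}) = {q0, q1, q2}.
Read '0': {q0, q1, q2} → {q0, q1, q2}.
Read '0': {q0, q1, q2} → {q0, q1, q2}.
Read '0': {q0, q1, q2} → {q0, q1, q2}.
Read '1': {q0, q1, q2} → {q0, q1, q2, q3, q4, q5}.
Read '1': {q0, q1, q2, q3, q4, q5} → {q0, q1, q2, q3, q4, q5}.
Read '1': {q0, q1, q2, q3, q4, q5} → {q0, q1, q2, q3, q4, q5}.
Read '1': {q0, q1, q2, q3, q4, q5} → {q0, q1, q2, q3, q4, q5}.
Read '0': {q0, q1, q2, q3, q4, q5} → {q0, q1, q2, q3, q5}.
Read '1': {q0, q1, q2, q3, q5} → {q0, q1, q2, q3, q4, q5}.
Read '1': {q0, q1, q2, q3, q4, q5} → {q0, q1, q2, q3, q4, q5}.

{q0, q1, q2, q3, q4, q5}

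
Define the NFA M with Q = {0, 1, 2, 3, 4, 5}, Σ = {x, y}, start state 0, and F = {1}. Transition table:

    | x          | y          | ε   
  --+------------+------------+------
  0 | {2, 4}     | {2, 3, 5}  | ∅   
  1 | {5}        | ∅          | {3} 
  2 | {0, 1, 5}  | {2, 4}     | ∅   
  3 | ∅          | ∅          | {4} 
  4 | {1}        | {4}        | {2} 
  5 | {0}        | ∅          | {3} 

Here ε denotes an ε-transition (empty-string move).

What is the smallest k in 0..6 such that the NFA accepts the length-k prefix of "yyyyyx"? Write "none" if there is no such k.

Start in {0}.
Read 'y': {0} → {2, 3, 4, 5}.
Read 'y': {2, 3, 4, 5} → {2, 4}.
Read 'y': {2, 4} → {2, 4}.
Read 'y': {2, 4} → {2, 4}.
Read 'y': {2, 4} → {2, 4}.
Read 'x': {2, 4} → {0, 1, 2, 3, 4, 5}.
None of the earlier sets intersect F, but {0, 1, 2, 3, 4, 5} does.

6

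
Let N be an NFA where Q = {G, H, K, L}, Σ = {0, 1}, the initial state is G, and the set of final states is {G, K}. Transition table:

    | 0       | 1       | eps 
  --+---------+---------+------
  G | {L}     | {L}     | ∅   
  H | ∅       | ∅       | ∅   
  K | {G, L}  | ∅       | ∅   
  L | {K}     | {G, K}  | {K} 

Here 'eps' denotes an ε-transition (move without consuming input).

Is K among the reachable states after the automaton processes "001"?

Yes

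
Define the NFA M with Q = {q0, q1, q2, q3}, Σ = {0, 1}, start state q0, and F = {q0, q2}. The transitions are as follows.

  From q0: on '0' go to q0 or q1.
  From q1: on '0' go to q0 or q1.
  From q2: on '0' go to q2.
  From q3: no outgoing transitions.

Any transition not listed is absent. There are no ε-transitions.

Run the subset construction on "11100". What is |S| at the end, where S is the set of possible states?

0

Start in {q0}.
Read '1': q0→∅; now ∅.
The set is empty and remains empty for the remaining 4 symbols.
That set has 0 states.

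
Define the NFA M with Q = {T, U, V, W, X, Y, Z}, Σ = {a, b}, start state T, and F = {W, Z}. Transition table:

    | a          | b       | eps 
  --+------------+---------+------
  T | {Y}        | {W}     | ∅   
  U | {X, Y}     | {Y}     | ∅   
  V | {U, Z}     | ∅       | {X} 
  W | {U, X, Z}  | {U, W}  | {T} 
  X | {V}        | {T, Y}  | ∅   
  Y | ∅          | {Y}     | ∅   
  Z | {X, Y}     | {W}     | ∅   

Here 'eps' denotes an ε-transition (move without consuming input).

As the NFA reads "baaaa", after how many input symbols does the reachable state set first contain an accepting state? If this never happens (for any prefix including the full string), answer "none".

1

Start in {T}.
Read 'b': {T} → {T, W}.
None of the earlier sets intersect F, but {T, W} does.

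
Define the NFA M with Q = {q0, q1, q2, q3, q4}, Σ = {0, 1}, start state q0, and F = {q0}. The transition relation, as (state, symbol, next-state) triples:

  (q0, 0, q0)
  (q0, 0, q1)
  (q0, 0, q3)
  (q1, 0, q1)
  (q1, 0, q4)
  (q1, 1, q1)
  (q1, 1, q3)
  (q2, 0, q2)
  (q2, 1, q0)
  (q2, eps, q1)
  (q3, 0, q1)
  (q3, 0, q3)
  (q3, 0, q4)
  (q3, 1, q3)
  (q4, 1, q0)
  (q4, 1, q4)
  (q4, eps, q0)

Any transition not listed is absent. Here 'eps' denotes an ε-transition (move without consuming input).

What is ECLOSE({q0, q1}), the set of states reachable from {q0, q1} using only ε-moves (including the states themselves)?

Begin with {q0, q1}.
No ε-moves leave this set, so the closure equals the set itself.

{q0, q1}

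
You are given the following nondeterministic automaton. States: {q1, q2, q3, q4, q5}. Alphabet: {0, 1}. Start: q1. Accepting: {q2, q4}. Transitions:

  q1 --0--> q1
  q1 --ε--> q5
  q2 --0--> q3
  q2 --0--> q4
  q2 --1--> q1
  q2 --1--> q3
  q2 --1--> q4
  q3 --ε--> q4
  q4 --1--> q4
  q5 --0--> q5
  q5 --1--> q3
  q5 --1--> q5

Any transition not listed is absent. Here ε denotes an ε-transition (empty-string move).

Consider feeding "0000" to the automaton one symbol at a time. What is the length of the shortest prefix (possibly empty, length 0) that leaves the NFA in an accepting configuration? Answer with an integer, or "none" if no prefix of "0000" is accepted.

Start: ε-closure({q1}) = {q1, q5}.
Read '0': q1→{q1}, q5→{q5}; now {q1, q5}.
Read '0': q1→{q1}, q5→{q5}; now {q1, q5}.
Read '0': q1→{q1}, q5→{q5}; now {q1, q5}.
Read '0': q1→{q1}, q5→{q5}; now {q1, q5}.
No reachable set along the way intersects F.

none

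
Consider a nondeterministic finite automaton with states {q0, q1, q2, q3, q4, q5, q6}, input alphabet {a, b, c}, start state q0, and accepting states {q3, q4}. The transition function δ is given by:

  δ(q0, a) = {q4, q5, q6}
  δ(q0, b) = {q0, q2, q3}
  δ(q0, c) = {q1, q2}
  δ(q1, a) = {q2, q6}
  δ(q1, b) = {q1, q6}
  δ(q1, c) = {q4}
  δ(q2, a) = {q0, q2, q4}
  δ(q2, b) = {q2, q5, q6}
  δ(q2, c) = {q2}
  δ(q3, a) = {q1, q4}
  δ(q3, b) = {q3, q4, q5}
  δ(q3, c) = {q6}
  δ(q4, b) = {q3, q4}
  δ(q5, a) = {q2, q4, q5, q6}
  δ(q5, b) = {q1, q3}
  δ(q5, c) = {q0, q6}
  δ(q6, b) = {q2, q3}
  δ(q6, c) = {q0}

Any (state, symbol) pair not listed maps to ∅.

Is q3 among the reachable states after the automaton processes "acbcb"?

Start in {q0}.
Read 'a': {q0} → {q4, q5, q6}.
Read 'c': {q4, q5, q6} → {q0, q6}.
Read 'b': {q0, q6} → {q0, q2, q3}.
Read 'c': {q0, q2, q3} → {q1, q2, q6}.
Read 'b': {q1, q2, q6} → {q1, q2, q3, q5, q6}.
State q3 is in {q1, q2, q3, q5, q6}.

Yes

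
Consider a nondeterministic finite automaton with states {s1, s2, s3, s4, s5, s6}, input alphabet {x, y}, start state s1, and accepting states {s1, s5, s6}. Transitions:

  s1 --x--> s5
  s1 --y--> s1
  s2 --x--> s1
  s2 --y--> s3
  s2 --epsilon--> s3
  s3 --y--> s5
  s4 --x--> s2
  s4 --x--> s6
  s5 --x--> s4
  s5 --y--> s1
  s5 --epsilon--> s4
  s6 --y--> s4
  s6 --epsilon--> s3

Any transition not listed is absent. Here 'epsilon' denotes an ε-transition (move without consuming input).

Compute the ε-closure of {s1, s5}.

{s1, s4, s5}

Begin with {s1, s5}.
ε-move s5 → s4; add s4.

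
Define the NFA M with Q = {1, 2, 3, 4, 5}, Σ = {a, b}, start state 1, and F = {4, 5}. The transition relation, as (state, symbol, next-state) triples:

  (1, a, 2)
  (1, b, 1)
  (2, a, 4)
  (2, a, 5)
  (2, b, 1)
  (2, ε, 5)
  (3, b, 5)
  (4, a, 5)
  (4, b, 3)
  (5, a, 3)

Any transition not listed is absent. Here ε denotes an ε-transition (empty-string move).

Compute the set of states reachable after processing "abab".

{1}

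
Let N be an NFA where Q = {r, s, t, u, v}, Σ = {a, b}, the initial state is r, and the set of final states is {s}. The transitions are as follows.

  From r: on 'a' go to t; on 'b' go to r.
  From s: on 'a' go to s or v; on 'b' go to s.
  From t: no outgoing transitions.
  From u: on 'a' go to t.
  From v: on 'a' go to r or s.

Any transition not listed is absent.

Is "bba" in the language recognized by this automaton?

No

Start in {r}.
Read 'b': r→{r}; now {r}.
Read 'b': r→{r}; now {r}.
Read 'a': r→{t}; now {t}.
The final set {t} contains no accepting state.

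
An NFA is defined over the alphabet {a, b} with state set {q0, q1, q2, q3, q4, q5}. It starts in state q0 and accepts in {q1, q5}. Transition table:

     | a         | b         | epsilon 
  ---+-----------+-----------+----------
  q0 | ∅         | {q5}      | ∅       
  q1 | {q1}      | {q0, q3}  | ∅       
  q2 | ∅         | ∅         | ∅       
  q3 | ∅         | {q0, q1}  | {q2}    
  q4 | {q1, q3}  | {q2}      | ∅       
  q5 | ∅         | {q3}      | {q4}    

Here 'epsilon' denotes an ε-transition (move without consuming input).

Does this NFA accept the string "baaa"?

Yes

Start in {q0}.
Read 'b': q0→{q5}; union {q5}; ε-closure = {q4, q5}.
Read 'a': q4→{q1, q3}, q5→∅; union {q1, q3}; ε-closure = {q1, q2, q3}.
Read 'a': q1→{q1}, q2→∅, q3→∅; now {q1}.
Read 'a': q1→{q1}; now {q1}.
The final set {q1} contains the accepting state q1.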